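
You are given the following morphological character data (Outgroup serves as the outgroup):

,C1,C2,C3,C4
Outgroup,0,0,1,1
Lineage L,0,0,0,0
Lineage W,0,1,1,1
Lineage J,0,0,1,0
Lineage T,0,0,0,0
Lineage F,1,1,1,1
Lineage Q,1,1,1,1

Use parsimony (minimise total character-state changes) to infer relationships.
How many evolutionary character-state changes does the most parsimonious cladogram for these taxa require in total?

Character polarity is set by the outgroup: the derived state is whichever differs from the outgroup's state, so for C3, C4 the derived state is '0', and for the remaining characters it is '1'.
Only Lineage F and Lineage Q show the derived state '1' for C1, supporting them as a clade.
Only Lineage F, Lineage Q, and Lineage W show the derived state '1' for C2, supporting them as a clade.
Only Lineage L and Lineage T show the derived state '0' for C3, supporting them as a clade.
Only Lineage J, Lineage L, and Lineage T show the derived state '0' for C4, supporting them as a clade.
Most parsimonious ingroup topology: (((Lineage L,Lineage T),Lineage J),(Lineage W,(Lineage F,Lineage Q))).
Changes per character on this tree: C1: 1; C2: 1; C3: 1; C4: 1.
Total = 4.

4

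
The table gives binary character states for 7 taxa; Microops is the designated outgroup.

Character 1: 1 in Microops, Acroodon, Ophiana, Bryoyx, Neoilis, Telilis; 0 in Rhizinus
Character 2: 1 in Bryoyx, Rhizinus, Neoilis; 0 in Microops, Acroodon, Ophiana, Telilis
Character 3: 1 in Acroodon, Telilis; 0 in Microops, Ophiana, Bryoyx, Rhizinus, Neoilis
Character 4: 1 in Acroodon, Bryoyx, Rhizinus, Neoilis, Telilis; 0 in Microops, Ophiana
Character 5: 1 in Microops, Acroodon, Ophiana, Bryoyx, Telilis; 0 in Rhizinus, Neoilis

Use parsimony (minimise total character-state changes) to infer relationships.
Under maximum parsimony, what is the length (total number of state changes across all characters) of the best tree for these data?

5

Character polarity is set by the outgroup: the derived state is whichever differs from the outgroup's state, so for Character 1, Character 5 the derived state is '0', and for the remaining characters it is '1'.
Character 1: derived state '0' in Rhizinus only — an autapomorphy, so it tells us nothing about relationships among taxa.
Only Bryoyx, Neoilis, and Rhizinus show the derived state '1' for Character 2, supporting them as a clade.
Character 3 (derived state '1') is shared by Acroodon and Telilis — a synapomorphy uniting that clade.
Character 4 (derived state '1') is shared by Acroodon, Bryoyx, Neoilis, Rhizinus, and Telilis — a synapomorphy uniting that clade.
Character 5 (derived state '0') is shared by Neoilis and Rhizinus — a synapomorphy uniting that clade.
Most parsimonious ingroup topology: (((Acroodon,Telilis),(Bryoyx,(Rhizinus,Neoilis))),Ophiana).
Changes per character on this tree: Character 1: 1; Character 2: 1; Character 3: 1; Character 4: 1; Character 5: 1.
Total = 5.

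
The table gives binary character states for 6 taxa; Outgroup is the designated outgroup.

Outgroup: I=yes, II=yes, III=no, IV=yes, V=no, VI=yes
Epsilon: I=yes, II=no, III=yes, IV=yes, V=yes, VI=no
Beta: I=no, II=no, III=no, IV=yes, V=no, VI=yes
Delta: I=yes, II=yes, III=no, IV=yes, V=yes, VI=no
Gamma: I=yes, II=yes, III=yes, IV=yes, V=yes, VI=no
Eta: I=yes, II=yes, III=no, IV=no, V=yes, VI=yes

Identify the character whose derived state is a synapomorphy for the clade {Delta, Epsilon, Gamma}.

VI

Character polarity is set by the outgroup: the derived state is whichever differs from the outgroup's state, so for I, II, IV, VI the derived state is 'no', and for the remaining characters it is 'yes'.
I: derived state 'no' in Beta only — an autapomorphy, so it tells us nothing about relationships among taxa.
II (state 'no') occurs in Beta and Epsilon but conflicts with the nesting implied by the other characters — most parsimoniously interpreted as homoplasy.
III (derived state 'yes') is shared by Epsilon and Gamma — a synapomorphy uniting that clade.
IV: derived state 'no' in Eta only — an autapomorphy, so it tells us nothing about relationships among taxa.
Only Delta, Epsilon, Eta, and Gamma show the derived state 'yes' for V, supporting them as a clade.
VI (derived state 'no') is shared by Delta, Epsilon, and Gamma — a synapomorphy uniting that clade.
Most parsimonious ingroup topology: ((((Epsilon,Gamma),Delta),Eta),Beta).
The clade {Delta, Epsilon, Gamma} is supported by VI: its derived state 'no' occurs in exactly those taxa and in no other taxon (including the outgroup).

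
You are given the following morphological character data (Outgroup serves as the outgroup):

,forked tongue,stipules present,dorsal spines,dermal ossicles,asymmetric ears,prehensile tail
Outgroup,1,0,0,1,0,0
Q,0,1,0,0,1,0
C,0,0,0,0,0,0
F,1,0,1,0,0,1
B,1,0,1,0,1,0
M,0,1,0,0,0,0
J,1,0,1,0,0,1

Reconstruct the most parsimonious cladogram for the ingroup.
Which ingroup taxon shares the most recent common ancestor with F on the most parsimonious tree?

J

Character polarity is set by the outgroup: the derived state is whichever differs from the outgroup's state, so for forked tongue, dermal ossicles the derived state is '0', and for the remaining characters it is '1'.
Only C, M, and Q show the derived state '0' for forked tongue, supporting them as a clade.
stipules present (derived state '1') is shared by M and Q — a synapomorphy uniting that clade.
dorsal spines: derived state '1' in B, F, and J only — synapomorphy for {B, F, J}.
All ingroup taxa share the derived state '0' for dermal ossicles; it defines the ingroup but does not resolve relationships within it.
asymmetric ears groups B and Q, which is incompatible with the clades supported by the remaining characters; treating it as convergent (homoplasy) costs fewer steps than any alternative tree.
Only F and J show the derived state '1' for prehensile tail, supporting them as a clade.
Most parsimonious ingroup topology: (((Q,M),C),((F,J),B)).
F and J form a cherry on this tree, so they are sister taxa.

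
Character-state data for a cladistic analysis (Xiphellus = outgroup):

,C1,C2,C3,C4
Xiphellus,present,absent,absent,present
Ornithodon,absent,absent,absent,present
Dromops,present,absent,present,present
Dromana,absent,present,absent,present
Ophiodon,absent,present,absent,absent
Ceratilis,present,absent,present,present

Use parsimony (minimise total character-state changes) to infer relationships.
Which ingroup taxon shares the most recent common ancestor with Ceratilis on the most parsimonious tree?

Character polarity is set by the outgroup: the derived state is whichever differs from the outgroup's state, so for C1, C4 the derived state is 'absent', and for the remaining characters it is 'present'.
Only Dromana, Ophiodon, and Ornithodon show the derived state 'absent' for C1, supporting them as a clade.
Only Dromana and Ophiodon show the derived state 'present' for C2, supporting them as a clade.
Only Ceratilis and Dromops show the derived state 'present' for C3, supporting them as a clade.
C4 (derived state 'absent') is unique to Ophiodon (autapomorphy; uninformative for grouping).
Most parsimonious ingroup topology: ((Ornithodon,(Dromana,Ophiodon)),(Dromops,Ceratilis)).
Ceratilis and Dromops form a cherry on this tree, so they are sister taxa.

Dromops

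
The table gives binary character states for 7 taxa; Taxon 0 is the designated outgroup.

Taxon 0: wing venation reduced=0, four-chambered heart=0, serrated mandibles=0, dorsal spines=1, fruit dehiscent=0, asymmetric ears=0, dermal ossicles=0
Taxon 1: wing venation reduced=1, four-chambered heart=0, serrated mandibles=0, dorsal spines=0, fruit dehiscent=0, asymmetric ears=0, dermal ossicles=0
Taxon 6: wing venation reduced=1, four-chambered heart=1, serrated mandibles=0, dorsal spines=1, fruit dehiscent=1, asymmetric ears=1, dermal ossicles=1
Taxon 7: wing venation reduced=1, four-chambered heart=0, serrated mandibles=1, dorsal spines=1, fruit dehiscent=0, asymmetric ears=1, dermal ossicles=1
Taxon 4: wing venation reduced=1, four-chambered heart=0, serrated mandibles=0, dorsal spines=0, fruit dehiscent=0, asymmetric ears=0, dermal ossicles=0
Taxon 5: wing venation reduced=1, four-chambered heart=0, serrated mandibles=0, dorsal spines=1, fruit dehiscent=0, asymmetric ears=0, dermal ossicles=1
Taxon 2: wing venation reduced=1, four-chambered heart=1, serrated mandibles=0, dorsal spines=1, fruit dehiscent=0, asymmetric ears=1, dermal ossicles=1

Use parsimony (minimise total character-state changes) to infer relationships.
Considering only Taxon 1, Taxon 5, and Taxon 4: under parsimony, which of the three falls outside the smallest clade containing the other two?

Taxon 5

Character polarity is set by the outgroup: the derived state is whichever differs from the outgroup's state, so for dorsal spines the derived state is '0', and for the remaining characters it is '1'.
wing venation reduced (derived state '1') is shared by all ingroup taxa — unites the whole ingroup.
Only Taxon 2 and Taxon 6 show the derived state '1' for four-chambered heart, supporting them as a clade.
serrated mandibles (derived state '1') is unique to Taxon 7 (autapomorphy; uninformative for grouping).
dorsal spines (derived state '0') is shared by Taxon 1 and Taxon 4 — a synapomorphy uniting that clade.
fruit dehiscent: derived state '1' in Taxon 6 only — an autapomorphy, so it tells us nothing about relationships among taxa.
Only Taxon 2, Taxon 6, and Taxon 7 show the derived state '1' for asymmetric ears, supporting them as a clade.
dermal ossicles: derived state '1' in Taxon 2, Taxon 5, Taxon 6, and Taxon 7 only — synapomorphy for {Taxon 2, Taxon 5, Taxon 6, Taxon 7}.
Most parsimonious ingroup topology: ((Taxon 1,Taxon 4),(((Taxon 6,Taxon 2),Taxon 7),Taxon 5)).
Taxon 1 and Taxon 4 share a more recent common ancestor with each other than either does with Taxon 5, so Taxon 5 is the least closely related of the three.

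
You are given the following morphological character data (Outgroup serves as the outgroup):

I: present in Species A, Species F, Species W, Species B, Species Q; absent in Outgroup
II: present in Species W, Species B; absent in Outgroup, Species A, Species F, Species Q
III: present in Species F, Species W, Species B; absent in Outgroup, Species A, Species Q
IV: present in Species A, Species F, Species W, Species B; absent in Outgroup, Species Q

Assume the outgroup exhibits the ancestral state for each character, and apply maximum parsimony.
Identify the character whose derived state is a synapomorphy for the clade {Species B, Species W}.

The outgroup has state 'absent' for every character, so 'present' is the derived state throughout.
I (derived state 'present') is shared by all ingroup taxa — unites the whole ingroup.
II (derived state 'present') is shared by Species B and Species W — a synapomorphy uniting that clade.
Only Species B, Species F, and Species W show the derived state 'present' for III, supporting them as a clade.
IV (derived state 'present') is shared by Species A, Species B, Species F, and Species W — a synapomorphy uniting that clade.
Most parsimonious ingroup topology: ((Species A,(Species F,(Species W,Species B))),Species Q).
The clade {Species B, Species W} is supported by II: its derived state 'present' occurs in exactly those taxa and in no other taxon (including the outgroup).

II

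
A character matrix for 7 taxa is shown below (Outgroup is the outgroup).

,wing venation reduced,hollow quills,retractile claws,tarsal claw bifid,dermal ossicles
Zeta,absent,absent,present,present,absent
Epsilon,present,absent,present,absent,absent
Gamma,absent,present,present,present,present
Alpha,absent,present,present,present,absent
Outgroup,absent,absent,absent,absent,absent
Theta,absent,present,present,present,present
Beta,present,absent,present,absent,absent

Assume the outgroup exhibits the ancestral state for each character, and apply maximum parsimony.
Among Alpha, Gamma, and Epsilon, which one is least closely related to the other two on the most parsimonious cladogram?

The outgroup has state 'absent' for every character, so 'present' is the derived state throughout.
Only Beta and Epsilon show the derived state 'present' for wing venation reduced, supporting them as a clade.
hollow quills: derived state 'present' in Alpha, Gamma, and Theta only — synapomorphy for {Alpha, Gamma, Theta}.
All ingroup taxa share the derived state 'present' for retractile claws; it defines the ingroup but does not resolve relationships within it.
tarsal claw bifid: derived state 'present' in Alpha, Gamma, Theta, and Zeta only — synapomorphy for {Alpha, Gamma, Theta, Zeta}.
Only Gamma and Theta show the derived state 'present' for dermal ossicles, supporting them as a clade.
Most parsimonious ingroup topology: ((Epsilon,Beta),(((Gamma,Theta),Alpha),Zeta)).
Alpha and Gamma share a more recent common ancestor with each other than either does with Epsilon, so Epsilon is the least closely related of the three.

Epsilon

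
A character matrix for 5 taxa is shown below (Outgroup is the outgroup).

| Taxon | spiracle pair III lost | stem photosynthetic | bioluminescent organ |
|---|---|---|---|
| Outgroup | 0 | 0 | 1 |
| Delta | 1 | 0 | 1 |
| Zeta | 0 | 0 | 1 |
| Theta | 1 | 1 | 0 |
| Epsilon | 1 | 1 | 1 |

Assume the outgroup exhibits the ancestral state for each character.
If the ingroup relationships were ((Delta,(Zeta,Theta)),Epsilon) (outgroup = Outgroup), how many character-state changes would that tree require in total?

Map each character onto ((Delta,(Zeta,Theta)),Epsilon) (rooted by Outgroup) and count the minimum state changes it requires (Fitch parsimony):
spiracle pair III lost: 2; stem photosynthetic: 2; bioluminescent organ: 1.
Total tree length = 5.

5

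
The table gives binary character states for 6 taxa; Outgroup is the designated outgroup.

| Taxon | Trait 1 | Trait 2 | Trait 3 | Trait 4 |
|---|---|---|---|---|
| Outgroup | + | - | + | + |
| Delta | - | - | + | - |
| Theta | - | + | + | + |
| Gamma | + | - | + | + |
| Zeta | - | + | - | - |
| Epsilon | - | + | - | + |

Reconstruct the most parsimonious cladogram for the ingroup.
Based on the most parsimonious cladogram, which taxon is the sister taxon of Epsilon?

Character polarity is set by the outgroup: the derived state is whichever differs from the outgroup's state, so for Trait 1, Trait 3, Trait 4 the derived state is '-', and for the remaining characters it is '+'.
Trait 1: derived state '-' in Delta, Epsilon, Theta, and Zeta only — synapomorphy for {Delta, Epsilon, Theta, Zeta}.
Trait 2: derived state '+' in Epsilon, Theta, and Zeta only — synapomorphy for {Epsilon, Theta, Zeta}.
Trait 3: derived state '-' in Epsilon and Zeta only — synapomorphy for {Epsilon, Zeta}.
Trait 4 (state '-') occurs in Delta and Zeta but conflicts with the nesting implied by the other characters — most parsimoniously interpreted as homoplasy.
Most parsimonious ingroup topology: ((Delta,(Theta,(Zeta,Epsilon))),Gamma).
Epsilon and Zeta form a cherry on this tree, so they are sister taxa.

Zeta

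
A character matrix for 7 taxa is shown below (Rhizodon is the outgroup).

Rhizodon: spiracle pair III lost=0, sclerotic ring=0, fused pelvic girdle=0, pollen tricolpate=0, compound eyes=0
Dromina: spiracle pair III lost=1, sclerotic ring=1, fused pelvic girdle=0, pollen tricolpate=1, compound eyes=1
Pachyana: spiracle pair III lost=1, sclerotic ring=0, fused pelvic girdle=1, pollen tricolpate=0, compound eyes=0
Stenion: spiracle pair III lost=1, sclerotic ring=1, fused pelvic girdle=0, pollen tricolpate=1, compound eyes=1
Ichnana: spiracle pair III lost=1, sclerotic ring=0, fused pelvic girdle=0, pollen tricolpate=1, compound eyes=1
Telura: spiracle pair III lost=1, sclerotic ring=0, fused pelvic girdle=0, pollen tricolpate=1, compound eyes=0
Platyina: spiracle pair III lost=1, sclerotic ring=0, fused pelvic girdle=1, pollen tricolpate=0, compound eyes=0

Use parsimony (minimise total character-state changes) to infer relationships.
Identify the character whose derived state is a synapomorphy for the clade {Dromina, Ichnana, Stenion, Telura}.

The outgroup has state '0' for every character, so '1' is the derived state throughout.
All ingroup taxa share the derived state '1' for spiracle pair III lost; it defines the ingroup but does not resolve relationships within it.
sclerotic ring (derived state '1') is shared by Dromina and Stenion — a synapomorphy uniting that clade.
Only Pachyana and Platyina show the derived state '1' for fused pelvic girdle, supporting them as a clade.
Only Dromina, Ichnana, Stenion, and Telura show the derived state '1' for pollen tricolpate, supporting them as a clade.
Only Dromina, Ichnana, and Stenion show the derived state '1' for compound eyes, supporting them as a clade.
Most parsimonious ingroup topology: ((((Dromina,Stenion),Ichnana),Telura),(Pachyana,Platyina)).
The clade {Dromina, Ichnana, Stenion, Telura} is supported by pollen tricolpate: its derived state '1' occurs in exactly those taxa and in no other taxon (including the outgroup).

pollen tricolpate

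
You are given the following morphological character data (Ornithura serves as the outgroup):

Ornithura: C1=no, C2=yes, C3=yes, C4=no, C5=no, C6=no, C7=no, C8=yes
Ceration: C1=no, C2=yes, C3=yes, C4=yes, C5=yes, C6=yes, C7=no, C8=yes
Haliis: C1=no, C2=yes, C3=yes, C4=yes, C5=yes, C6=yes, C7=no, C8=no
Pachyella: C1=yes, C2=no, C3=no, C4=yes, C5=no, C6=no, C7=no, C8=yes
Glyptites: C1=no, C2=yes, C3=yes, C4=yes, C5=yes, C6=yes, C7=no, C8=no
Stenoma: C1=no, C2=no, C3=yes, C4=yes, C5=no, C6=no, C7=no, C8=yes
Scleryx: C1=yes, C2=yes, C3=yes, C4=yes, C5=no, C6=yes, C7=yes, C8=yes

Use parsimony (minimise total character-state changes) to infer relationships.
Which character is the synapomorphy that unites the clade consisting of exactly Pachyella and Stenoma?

C2

Character polarity is set by the outgroup: the derived state is whichever differs from the outgroup's state, so for C2, C3, C8 the derived state is 'no', and for the remaining characters it is 'yes'.
C1 groups Pachyella and Scleryx, which is incompatible with the clades supported by the remaining characters; treating it as convergent (homoplasy) costs fewer steps than any alternative tree.
C2: derived state 'no' in Pachyella and Stenoma only — synapomorphy for {Pachyella, Stenoma}.
C3 (derived state 'no') is unique to Pachyella (autapomorphy; uninformative for grouping).
All ingroup taxa share the derived state 'yes' for C4; it defines the ingroup but does not resolve relationships within it.
C5: derived state 'yes' in Ceration, Glyptites, and Haliis only — synapomorphy for {Ceration, Glyptites, Haliis}.
C6 (derived state 'yes') is shared by Ceration, Glyptites, Haliis, and Scleryx — a synapomorphy uniting that clade.
C7 (derived state 'yes') is unique to Scleryx (autapomorphy; uninformative for grouping).
C8: derived state 'no' in Glyptites and Haliis only — synapomorphy for {Glyptites, Haliis}.
Most parsimonious ingroup topology: (((Ceration,(Haliis,Glyptites)),Scleryx),(Pachyella,Stenoma)).
The clade {Pachyella, Stenoma} is supported by C2: its derived state 'no' occurs in exactly those taxa and in no other taxon (including the outgroup).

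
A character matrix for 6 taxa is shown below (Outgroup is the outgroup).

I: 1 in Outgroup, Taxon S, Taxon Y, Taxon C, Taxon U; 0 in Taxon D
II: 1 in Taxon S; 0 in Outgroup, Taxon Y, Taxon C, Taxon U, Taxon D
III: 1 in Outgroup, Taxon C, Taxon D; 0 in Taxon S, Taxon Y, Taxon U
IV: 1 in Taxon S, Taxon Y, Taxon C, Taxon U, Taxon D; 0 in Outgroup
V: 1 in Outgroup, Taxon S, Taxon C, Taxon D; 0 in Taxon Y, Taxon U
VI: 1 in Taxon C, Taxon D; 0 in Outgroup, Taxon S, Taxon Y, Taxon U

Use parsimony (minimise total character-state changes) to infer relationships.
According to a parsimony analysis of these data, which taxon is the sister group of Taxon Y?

Character polarity is set by the outgroup: the derived state is whichever differs from the outgroup's state, so for I, III, V the derived state is '0', and for the remaining characters it is '1'.
I: derived state '0' in Taxon D only — an autapomorphy, so it tells us nothing about relationships among taxa.
II (derived state '1') is unique to Taxon S (autapomorphy; uninformative for grouping).
III: derived state '0' in Taxon S, Taxon U, and Taxon Y only — synapomorphy for {Taxon S, Taxon U, Taxon Y}.
All ingroup taxa share the derived state '1' for IV; it defines the ingroup but does not resolve relationships within it.
Only Taxon U and Taxon Y show the derived state '0' for V, supporting them as a clade.
Only Taxon C and Taxon D show the derived state '1' for VI, supporting them as a clade.
Most parsimonious ingroup topology: ((Taxon S,(Taxon Y,Taxon U)),(Taxon C,Taxon D)).
Taxon Y and Taxon U form a cherry on this tree, so they are sister taxa.

Taxon U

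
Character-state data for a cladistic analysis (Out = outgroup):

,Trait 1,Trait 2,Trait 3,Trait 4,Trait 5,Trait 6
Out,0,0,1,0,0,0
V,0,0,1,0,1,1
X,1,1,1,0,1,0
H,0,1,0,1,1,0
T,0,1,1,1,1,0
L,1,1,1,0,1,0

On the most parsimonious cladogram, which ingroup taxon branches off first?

V

Character polarity is set by the outgroup: the derived state is whichever differs from the outgroup's state, so for Trait 3 the derived state is '0', and for the remaining characters it is '1'.
Only L and X show the derived state '1' for Trait 1, supporting them as a clade.
Trait 2: derived state '1' in H, L, T, and X only — synapomorphy for {H, L, T, X}.
Trait 3 (derived state '0') is unique to H (autapomorphy; uninformative for grouping).
Only H and T show the derived state '1' for Trait 4, supporting them as a clade.
Trait 5 (derived state '1') is shared by all ingroup taxa — unites the whole ingroup.
Trait 6: derived state '1' in V only — an autapomorphy, so it tells us nothing about relationships among taxa.
Most parsimonious ingroup topology: (V,((X,L),(H,T))).
V is sister to the clade containing all other ingroup taxa, so it is the earliest-diverging (most basal) ingroup lineage.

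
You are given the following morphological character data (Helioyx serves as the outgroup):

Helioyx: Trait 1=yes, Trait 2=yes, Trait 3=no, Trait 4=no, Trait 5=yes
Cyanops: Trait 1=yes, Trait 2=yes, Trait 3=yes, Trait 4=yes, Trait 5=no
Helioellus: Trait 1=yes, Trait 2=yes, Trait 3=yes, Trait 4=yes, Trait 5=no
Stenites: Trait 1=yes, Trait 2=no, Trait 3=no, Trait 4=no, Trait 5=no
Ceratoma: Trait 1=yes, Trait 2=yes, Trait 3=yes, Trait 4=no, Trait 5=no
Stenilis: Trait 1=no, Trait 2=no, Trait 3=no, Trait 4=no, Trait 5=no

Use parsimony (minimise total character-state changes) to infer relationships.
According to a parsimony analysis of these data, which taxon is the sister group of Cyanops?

Character polarity is set by the outgroup: the derived state is whichever differs from the outgroup's state, so for Trait 1, Trait 2, Trait 5 the derived state is 'no', and for the remaining characters it is 'yes'.
Trait 1 (derived state 'no') is unique to Stenilis (autapomorphy; uninformative for grouping).
Trait 2 (derived state 'no') is shared by Stenilis and Stenites — a synapomorphy uniting that clade.
Trait 3 (derived state 'yes') is shared by Ceratoma, Cyanops, and Helioellus — a synapomorphy uniting that clade.
Trait 4: derived state 'yes' in Cyanops and Helioellus only — synapomorphy for {Cyanops, Helioellus}.
All ingroup taxa share the derived state 'no' for Trait 5; it defines the ingroup but does not resolve relationships within it.
Most parsimonious ingroup topology: (((Cyanops,Helioellus),Ceratoma),(Stenites,Stenilis)).
Cyanops and Helioellus form a cherry on this tree, so they are sister taxa.

Helioellus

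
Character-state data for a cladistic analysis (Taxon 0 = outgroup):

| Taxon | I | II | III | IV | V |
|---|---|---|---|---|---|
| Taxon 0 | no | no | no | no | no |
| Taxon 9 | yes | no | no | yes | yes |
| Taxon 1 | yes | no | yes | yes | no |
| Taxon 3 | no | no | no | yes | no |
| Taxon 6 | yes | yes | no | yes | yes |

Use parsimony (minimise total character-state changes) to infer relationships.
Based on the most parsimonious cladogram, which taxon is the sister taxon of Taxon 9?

The outgroup has state 'no' for every character, so 'yes' is the derived state throughout.
Only Taxon 1, Taxon 6, and Taxon 9 show the derived state 'yes' for I, supporting them as a clade.
II (derived state 'yes') is unique to Taxon 6 (autapomorphy; uninformative for grouping).
III (derived state 'yes') is unique to Taxon 1 (autapomorphy; uninformative for grouping).
IV (derived state 'yes') is shared by all ingroup taxa — unites the whole ingroup.
V: derived state 'yes' in Taxon 6 and Taxon 9 only — synapomorphy for {Taxon 6, Taxon 9}.
Most parsimonious ingroup topology: (((Taxon 9,Taxon 6),Taxon 1),Taxon 3).
Taxon 9 and Taxon 6 form a cherry on this tree, so they are sister taxa.

Taxon 6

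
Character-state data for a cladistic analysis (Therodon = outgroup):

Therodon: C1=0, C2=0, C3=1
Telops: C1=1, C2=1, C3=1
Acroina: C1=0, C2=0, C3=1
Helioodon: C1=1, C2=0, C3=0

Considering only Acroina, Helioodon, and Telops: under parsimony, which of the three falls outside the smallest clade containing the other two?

Character polarity is set by the outgroup: the derived state is whichever differs from the outgroup's state, so for C3 the derived state is '0', and for the remaining characters it is '1'.
C1 (derived state '1') is shared by Helioodon and Telops — a synapomorphy uniting that clade.
C2 (derived state '1') is unique to Telops (autapomorphy; uninformative for grouping).
C3 (derived state '0') is unique to Helioodon (autapomorphy; uninformative for grouping).
Most parsimonious ingroup topology: ((Telops,Helioodon),Acroina).
Telops and Helioodon share a more recent common ancestor with each other than either does with Acroina, so Acroina is the least closely related of the three.

Acroina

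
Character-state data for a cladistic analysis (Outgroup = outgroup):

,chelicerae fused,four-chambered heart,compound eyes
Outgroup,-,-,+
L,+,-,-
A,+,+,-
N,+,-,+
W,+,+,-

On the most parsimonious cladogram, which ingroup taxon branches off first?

N

Character polarity is set by the outgroup: the derived state is whichever differs from the outgroup's state, so for compound eyes the derived state is '-', and for the remaining characters it is '+'.
All ingroup taxa share the derived state '+' for chelicerae fused; it defines the ingroup but does not resolve relationships within it.
Only A and W show the derived state '+' for four-chambered heart, supporting them as a clade.
compound eyes (derived state '-') is shared by A, L, and W — a synapomorphy uniting that clade.
Most parsimonious ingroup topology: ((L,(A,W)),N).
N is sister to the clade containing all other ingroup taxa, so it is the earliest-diverging (most basal) ingroup lineage.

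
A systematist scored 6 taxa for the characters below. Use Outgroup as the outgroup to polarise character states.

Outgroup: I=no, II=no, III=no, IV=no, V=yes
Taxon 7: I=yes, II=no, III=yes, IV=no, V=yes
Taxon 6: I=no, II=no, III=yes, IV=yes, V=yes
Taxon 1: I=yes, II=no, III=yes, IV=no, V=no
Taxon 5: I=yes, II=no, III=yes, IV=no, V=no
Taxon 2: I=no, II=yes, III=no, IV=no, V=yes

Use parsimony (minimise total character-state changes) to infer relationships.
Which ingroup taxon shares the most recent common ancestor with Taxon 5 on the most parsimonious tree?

Taxon 1

Character polarity is set by the outgroup: the derived state is whichever differs from the outgroup's state, so for V the derived state is 'no', and for the remaining characters it is 'yes'.
Only Taxon 1, Taxon 5, and Taxon 7 show the derived state 'yes' for I, supporting them as a clade.
II: derived state 'yes' in Taxon 2 only — an autapomorphy, so it tells us nothing about relationships among taxa.
III: derived state 'yes' in Taxon 1, Taxon 5, Taxon 6, and Taxon 7 only — synapomorphy for {Taxon 1, Taxon 5, Taxon 6, Taxon 7}.
IV (derived state 'yes') is unique to Taxon 6 (autapomorphy; uninformative for grouping).
Only Taxon 1 and Taxon 5 show the derived state 'no' for V, supporting them as a clade.
Most parsimonious ingroup topology: (((Taxon 7,(Taxon 1,Taxon 5)),Taxon 6),Taxon 2).
Taxon 5 and Taxon 1 form a cherry on this tree, so they are sister taxa.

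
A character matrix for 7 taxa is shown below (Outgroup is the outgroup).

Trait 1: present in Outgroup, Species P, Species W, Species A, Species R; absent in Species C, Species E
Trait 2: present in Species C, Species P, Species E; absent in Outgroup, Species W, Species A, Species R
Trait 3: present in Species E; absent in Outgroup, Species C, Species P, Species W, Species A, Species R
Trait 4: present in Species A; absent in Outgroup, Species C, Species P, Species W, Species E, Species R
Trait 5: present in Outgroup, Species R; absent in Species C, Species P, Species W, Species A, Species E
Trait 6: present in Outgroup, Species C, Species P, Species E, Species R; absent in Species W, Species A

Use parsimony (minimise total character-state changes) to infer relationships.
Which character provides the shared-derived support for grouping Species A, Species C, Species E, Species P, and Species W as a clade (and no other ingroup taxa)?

Character polarity is set by the outgroup: the derived state is whichever differs from the outgroup's state, so for Trait 1, Trait 5, Trait 6 the derived state is 'absent', and for the remaining characters it is 'present'.
Only Species C and Species E show the derived state 'absent' for Trait 1, supporting them as a clade.
Trait 2 (derived state 'present') is shared by Species C, Species E, and Species P — a synapomorphy uniting that clade.
Trait 3 (derived state 'present') is unique to Species E (autapomorphy; uninformative for grouping).
Trait 4 (derived state 'present') is unique to Species A (autapomorphy; uninformative for grouping).
Only Species A, Species C, Species E, Species P, and Species W show the derived state 'absent' for Trait 5, supporting them as a clade.
Trait 6 (derived state 'absent') is shared by Species A and Species W — a synapomorphy uniting that clade.
Most parsimonious ingroup topology: ((((Species C,Species E),Species P),(Species W,Species A)),Species R).
The clade {Species A, Species C, Species E, Species P, Species W} is supported by Trait 5: its derived state 'absent' occurs in exactly those taxa and in no other taxon (including the outgroup).

Trait 5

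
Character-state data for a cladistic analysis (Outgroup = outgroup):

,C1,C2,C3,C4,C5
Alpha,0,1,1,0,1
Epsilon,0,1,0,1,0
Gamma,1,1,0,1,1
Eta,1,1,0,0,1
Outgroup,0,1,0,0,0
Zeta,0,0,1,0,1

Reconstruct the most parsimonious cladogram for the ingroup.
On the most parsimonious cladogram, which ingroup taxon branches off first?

Epsilon

Character polarity is set by the outgroup: the derived state is whichever differs from the outgroup's state, so for C2 the derived state is '0', and for the remaining characters it is '1'.
Only Eta and Gamma show the derived state '1' for C1, supporting them as a clade.
C2 (derived state '0') is unique to Zeta (autapomorphy; uninformative for grouping).
C3: derived state '1' in Alpha and Zeta only — synapomorphy for {Alpha, Zeta}.
C4 (state '1') occurs in Epsilon and Gamma but conflicts with the nesting implied by the other characters — most parsimoniously interpreted as homoplasy.
C5: derived state '1' in Alpha, Eta, Gamma, and Zeta only — synapomorphy for {Alpha, Eta, Gamma, Zeta}.
Most parsimonious ingroup topology: (((Alpha,Zeta),(Eta,Gamma)),Epsilon).
Epsilon is sister to the clade containing all other ingroup taxa, so it is the earliest-diverging (most basal) ingroup lineage.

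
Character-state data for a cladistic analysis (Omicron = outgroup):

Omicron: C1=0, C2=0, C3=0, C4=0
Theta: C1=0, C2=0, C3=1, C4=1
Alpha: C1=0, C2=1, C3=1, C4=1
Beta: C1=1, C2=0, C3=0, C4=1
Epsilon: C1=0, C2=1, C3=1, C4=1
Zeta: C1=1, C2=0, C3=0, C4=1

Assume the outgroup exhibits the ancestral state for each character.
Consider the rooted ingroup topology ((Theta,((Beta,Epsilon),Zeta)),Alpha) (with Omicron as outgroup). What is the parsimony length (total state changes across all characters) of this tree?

Map each character onto ((Theta,((Beta,Epsilon),Zeta)),Alpha) (rooted by Omicron) and count the minimum state changes it requires (Fitch parsimony):
C1: 2; C2: 2; C3: 3; C4: 1.
Total tree length = 8.

8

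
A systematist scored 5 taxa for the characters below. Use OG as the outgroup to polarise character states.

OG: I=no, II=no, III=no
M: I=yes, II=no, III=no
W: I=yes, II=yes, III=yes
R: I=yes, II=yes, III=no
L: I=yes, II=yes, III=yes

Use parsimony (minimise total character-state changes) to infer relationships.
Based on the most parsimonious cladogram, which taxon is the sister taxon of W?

L

The outgroup has state 'no' for every character, so 'yes' is the derived state throughout.
I (derived state 'yes') is shared by all ingroup taxa — unites the whole ingroup.
Only L, R, and W show the derived state 'yes' for II, supporting them as a clade.
III: derived state 'yes' in L and W only — synapomorphy for {L, W}.
Most parsimonious ingroup topology: (M,((W,L),R)).
W and L form a cherry on this tree, so they are sister taxa.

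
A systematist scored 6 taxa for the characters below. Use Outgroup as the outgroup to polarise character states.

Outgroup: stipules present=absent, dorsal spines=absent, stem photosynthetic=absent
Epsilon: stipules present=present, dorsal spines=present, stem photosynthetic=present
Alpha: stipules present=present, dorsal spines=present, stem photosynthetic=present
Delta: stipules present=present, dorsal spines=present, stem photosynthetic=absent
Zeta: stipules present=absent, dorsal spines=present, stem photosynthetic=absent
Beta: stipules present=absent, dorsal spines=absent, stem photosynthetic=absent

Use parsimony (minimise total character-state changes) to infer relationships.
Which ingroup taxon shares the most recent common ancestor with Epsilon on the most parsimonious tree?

The outgroup has state 'absent' for every character, so 'present' is the derived state throughout.
stipules present (derived state 'present') is shared by Alpha, Delta, and Epsilon — a synapomorphy uniting that clade.
Only Alpha, Delta, Epsilon, and Zeta show the derived state 'present' for dorsal spines, supporting them as a clade.
stem photosynthetic (derived state 'present') is shared by Alpha and Epsilon — a synapomorphy uniting that clade.
Most parsimonious ingroup topology: ((((Epsilon,Alpha),Delta),Zeta),Beta).
Epsilon and Alpha form a cherry on this tree, so they are sister taxa.

Alpha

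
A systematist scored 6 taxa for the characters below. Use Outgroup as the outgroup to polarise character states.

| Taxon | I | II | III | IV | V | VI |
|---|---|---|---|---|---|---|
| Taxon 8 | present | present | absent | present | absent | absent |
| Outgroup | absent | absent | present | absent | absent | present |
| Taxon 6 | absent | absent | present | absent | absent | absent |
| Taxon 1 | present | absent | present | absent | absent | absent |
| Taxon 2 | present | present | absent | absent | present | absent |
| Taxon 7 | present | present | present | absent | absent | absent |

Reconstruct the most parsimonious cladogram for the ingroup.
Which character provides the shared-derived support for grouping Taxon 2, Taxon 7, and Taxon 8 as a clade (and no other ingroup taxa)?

II

Character polarity is set by the outgroup: the derived state is whichever differs from the outgroup's state, so for III, VI the derived state is 'absent', and for the remaining characters it is 'present'.
Only Taxon 1, Taxon 2, Taxon 7, and Taxon 8 show the derived state 'present' for I, supporting them as a clade.
II: derived state 'present' in Taxon 2, Taxon 7, and Taxon 8 only — synapomorphy for {Taxon 2, Taxon 7, Taxon 8}.
Only Taxon 2 and Taxon 8 show the derived state 'absent' for III, supporting them as a clade.
IV (derived state 'present') is unique to Taxon 8 (autapomorphy; uninformative for grouping).
V (derived state 'present') is unique to Taxon 2 (autapomorphy; uninformative for grouping).
VI (derived state 'absent') is shared by all ingroup taxa — unites the whole ingroup.
Most parsimonious ingroup topology: ((Taxon 1,((Taxon 8,Taxon 2),Taxon 7)),Taxon 6).
The clade {Taxon 2, Taxon 7, Taxon 8} is supported by II: its derived state 'present' occurs in exactly those taxa and in no other taxon (including the outgroup).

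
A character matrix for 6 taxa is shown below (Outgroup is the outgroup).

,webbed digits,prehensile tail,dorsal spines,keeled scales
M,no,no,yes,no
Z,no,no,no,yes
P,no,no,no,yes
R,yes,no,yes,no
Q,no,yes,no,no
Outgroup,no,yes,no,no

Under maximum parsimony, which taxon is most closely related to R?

Character polarity is set by the outgroup: the derived state is whichever differs from the outgroup's state, so for prehensile tail the derived state is 'no', and for the remaining characters it is 'yes'.
webbed digits (derived state 'yes') is unique to R (autapomorphy; uninformative for grouping).
prehensile tail: derived state 'no' in M, P, R, and Z only — synapomorphy for {M, P, R, Z}.
dorsal spines: derived state 'yes' in M and R only — synapomorphy for {M, R}.
keeled scales (derived state 'yes') is shared by P and Z — a synapomorphy uniting that clade.
Most parsimonious ingroup topology: (((P,Z),(R,M)),Q).
R and M form a cherry on this tree, so they are sister taxa.

M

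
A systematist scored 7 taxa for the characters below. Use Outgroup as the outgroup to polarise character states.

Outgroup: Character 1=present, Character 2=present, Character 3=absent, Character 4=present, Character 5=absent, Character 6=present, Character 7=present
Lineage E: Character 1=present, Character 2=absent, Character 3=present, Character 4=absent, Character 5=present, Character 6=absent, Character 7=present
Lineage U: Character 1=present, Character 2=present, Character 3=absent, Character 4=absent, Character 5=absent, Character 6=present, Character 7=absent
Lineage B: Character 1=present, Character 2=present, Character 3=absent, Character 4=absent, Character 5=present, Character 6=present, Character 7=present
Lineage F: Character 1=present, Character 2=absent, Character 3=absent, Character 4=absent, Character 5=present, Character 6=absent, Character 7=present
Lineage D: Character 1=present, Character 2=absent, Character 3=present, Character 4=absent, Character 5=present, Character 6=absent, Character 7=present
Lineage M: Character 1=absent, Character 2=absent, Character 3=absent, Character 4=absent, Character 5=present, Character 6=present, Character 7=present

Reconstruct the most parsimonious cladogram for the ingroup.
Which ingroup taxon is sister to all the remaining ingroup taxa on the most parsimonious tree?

Lineage U

Character polarity is set by the outgroup: the derived state is whichever differs from the outgroup's state, so for Character 1, Character 2, Character 4, Character 6, Character 7 the derived state is 'absent', and for the remaining characters it is 'present'.
Character 1 (derived state 'absent') is unique to Lineage M (autapomorphy; uninformative for grouping).
Character 2 (derived state 'absent') is shared by Lineage D, Lineage E, Lineage F, and Lineage M — a synapomorphy uniting that clade.
Only Lineage D and Lineage E show the derived state 'present' for Character 3, supporting them as a clade.
All ingroup taxa share the derived state 'absent' for Character 4; it defines the ingroup but does not resolve relationships within it.
Character 5 (derived state 'present') is shared by Lineage B, Lineage D, Lineage E, Lineage F, and Lineage M — a synapomorphy uniting that clade.
Only Lineage D, Lineage E, and Lineage F show the derived state 'absent' for Character 6, supporting them as a clade.
Character 7: derived state 'absent' in Lineage U only — an autapomorphy, so it tells us nothing about relationships among taxa.
Most parsimonious ingroup topology: (((((Lineage E,Lineage D),Lineage F),Lineage M),Lineage B),Lineage U).
Lineage U is sister to the clade containing all other ingroup taxa, so it is the earliest-diverging (most basal) ingroup lineage.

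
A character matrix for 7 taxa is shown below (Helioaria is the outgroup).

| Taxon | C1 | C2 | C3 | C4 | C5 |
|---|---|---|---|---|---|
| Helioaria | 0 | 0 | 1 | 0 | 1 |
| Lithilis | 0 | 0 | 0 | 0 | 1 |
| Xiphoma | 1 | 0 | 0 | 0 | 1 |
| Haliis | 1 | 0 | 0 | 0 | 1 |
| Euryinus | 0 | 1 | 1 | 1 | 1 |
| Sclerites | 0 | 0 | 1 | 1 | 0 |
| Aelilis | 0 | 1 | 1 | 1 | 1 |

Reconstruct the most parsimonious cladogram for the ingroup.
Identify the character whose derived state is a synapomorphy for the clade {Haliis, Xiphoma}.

C1

Character polarity is set by the outgroup: the derived state is whichever differs from the outgroup's state, so for C3, C5 the derived state is '0', and for the remaining characters it is '1'.
Only Haliis and Xiphoma show the derived state '1' for C1, supporting them as a clade.
C2: derived state '1' in Aelilis and Euryinus only — synapomorphy for {Aelilis, Euryinus}.
Only Haliis, Lithilis, and Xiphoma show the derived state '0' for C3, supporting them as a clade.
C4 (derived state '1') is shared by Aelilis, Euryinus, and Sclerites — a synapomorphy uniting that clade.
C5: derived state '0' in Sclerites only — an autapomorphy, so it tells us nothing about relationships among taxa.
Most parsimonious ingroup topology: ((Lithilis,(Xiphoma,Haliis)),((Euryinus,Aelilis),Sclerites)).
The clade {Haliis, Xiphoma} is supported by C1: its derived state '1' occurs in exactly those taxa and in no other taxon (including the outgroup).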